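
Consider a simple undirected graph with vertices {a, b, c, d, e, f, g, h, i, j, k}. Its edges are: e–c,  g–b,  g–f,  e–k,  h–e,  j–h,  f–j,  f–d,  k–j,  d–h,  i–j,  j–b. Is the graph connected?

Component: {a}
Component: {b, c, d, e, f, g, h, i, j, k}
No edge joins these 2 groups, so the graph is disconnected.

No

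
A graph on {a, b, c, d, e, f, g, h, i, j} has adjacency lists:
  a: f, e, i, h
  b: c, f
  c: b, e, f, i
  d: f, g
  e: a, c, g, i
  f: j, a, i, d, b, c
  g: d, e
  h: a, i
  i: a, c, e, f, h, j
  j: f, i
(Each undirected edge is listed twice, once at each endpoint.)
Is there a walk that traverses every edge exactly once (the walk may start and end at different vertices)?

Yes

Degrees: a:4, b:2, c:4, d:2, e:4, f:6, g:2, h:2, i:6, j:2
Odd-degree vertices: none (0 total).
The non-isolated vertices are connected and exactly 0 have odd degree, so an Eulerian trail exists.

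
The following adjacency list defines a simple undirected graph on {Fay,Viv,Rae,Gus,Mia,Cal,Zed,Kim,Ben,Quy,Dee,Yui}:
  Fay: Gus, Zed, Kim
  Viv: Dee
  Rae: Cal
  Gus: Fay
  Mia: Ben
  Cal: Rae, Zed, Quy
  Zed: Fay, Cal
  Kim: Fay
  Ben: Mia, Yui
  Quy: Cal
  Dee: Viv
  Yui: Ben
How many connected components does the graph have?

3

Component: {Viv, Dee}
Component: {Mia, Ben, Yui}
Component: {Fay, Rae, Gus, Cal, Zed, Kim, Quy}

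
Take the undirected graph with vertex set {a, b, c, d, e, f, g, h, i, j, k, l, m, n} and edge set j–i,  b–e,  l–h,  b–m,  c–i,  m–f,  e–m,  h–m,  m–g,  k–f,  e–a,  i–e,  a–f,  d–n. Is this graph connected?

No

Component: {d, n}
Component: {a, b, c, e, f, g, h, i, j, k, l, m}
There are 2 separate components, so the graph is not connected.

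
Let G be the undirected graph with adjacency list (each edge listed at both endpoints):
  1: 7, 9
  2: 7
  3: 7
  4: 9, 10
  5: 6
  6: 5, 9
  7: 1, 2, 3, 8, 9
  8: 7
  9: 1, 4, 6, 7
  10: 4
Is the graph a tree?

No

|V| = 10, |E| = 10.
A tree on 10 vertices has exactly 9 edges; this graph has 10, so it contains a cycle and is not a tree.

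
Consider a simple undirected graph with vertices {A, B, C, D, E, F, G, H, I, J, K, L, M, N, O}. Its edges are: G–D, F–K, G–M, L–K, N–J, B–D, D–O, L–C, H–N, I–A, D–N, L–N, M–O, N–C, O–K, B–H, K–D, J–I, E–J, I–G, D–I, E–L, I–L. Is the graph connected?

Starting from A and exploring outward reaches every vertex (A, I, D, J, L, G, N, K, O, B, E, C, M, H, F); the graph is connected.

Yes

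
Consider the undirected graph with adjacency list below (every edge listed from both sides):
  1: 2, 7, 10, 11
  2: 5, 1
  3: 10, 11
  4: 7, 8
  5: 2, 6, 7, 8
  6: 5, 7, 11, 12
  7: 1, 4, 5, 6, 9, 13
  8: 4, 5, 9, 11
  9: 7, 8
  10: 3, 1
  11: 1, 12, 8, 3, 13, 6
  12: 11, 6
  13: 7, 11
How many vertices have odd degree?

Degrees: 1:4, 2:2, 3:2, 4:2, 5:4, 6:4, 7:6, 8:4, 9:2, 10:2, 11:6, 12:2, 13:2
Odd-degree vertices: none.

0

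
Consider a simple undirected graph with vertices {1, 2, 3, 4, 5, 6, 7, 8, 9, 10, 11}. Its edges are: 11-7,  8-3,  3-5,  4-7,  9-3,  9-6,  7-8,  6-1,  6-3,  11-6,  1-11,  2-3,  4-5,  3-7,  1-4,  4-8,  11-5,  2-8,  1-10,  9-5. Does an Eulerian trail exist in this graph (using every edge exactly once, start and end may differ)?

Yes

Degrees: 1:4, 2:2, 3:6, 4:4, 5:4, 6:4, 7:4, 8:4, 9:3, 10:1, 11:4
Odd-degree vertices: 9, 10 (2 total).
With 2 odd-degree vertices and all edges in one connected piece, an Eulerian trail exists (from 9 to 10).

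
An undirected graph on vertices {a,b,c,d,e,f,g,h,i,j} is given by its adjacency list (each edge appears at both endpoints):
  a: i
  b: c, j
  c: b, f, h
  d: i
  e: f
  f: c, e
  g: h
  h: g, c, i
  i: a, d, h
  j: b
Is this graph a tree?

|V| = 10, |E| = 9.
Connected and |E| = |V| - 1, which characterizes a tree.

Yes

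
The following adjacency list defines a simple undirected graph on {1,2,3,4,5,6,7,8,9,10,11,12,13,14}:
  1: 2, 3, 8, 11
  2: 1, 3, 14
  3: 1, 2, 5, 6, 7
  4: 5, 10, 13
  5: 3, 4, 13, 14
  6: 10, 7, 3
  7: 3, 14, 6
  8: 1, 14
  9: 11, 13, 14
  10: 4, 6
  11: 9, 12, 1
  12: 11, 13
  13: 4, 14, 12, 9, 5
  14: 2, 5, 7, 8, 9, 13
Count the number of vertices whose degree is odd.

Degrees: 1:4, 2:3, 3:5, 4:3, 5:4, 6:3, 7:3, 8:2, 9:3, 10:2, 11:3, 12:2, 13:5, 14:6
Odd-degree vertices: 2, 3, 4, 6, 7, 9, 11, 13.

8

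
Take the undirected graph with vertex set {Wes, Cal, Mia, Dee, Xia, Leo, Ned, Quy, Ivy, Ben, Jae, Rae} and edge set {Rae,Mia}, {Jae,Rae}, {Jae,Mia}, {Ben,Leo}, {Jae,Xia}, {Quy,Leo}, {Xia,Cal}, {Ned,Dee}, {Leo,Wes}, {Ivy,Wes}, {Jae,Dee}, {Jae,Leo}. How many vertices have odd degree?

6

Degrees: Wes:2, Cal:1, Mia:2, Dee:2, Xia:2, Leo:4, Ned:1, Quy:1, Ivy:1, Ben:1, Jae:5, Rae:2
Odd-degree vertices: Cal, Ned, Quy, Ivy, Ben, Jae.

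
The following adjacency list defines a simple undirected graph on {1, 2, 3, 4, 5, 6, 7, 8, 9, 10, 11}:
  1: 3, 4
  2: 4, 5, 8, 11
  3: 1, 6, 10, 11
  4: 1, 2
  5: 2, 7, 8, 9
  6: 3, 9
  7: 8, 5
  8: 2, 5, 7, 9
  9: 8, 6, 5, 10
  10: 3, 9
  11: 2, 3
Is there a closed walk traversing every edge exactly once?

Yes

Degrees: 1:2, 2:4, 3:4, 4:2, 5:4, 6:2, 7:2, 8:4, 9:4, 10:2, 11:2
Every vertex has even degree and the edges form a single connected piece, so an Eulerian circuit exists.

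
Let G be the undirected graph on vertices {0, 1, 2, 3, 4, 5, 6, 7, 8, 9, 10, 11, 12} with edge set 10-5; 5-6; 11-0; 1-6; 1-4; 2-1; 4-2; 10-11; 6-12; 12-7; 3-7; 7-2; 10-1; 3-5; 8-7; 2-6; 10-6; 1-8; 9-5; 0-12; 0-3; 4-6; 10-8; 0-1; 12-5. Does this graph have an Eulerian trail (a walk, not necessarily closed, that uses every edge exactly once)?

No

Degrees: 0:4, 1:6, 2:4, 3:3, 4:3, 5:5, 6:6, 7:4, 8:3, 9:1, 10:5, 11:2, 12:4
Odd-degree vertices: 3, 4, 5, 8, 9, 10 (6 total).
An Eulerian trail requires 0 or 2 odd-degree vertices; here there are 6.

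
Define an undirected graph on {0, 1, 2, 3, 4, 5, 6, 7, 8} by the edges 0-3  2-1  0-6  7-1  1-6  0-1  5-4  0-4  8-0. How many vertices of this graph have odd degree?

6

Degrees: 0:5, 1:4, 2:1, 3:1, 4:2, 5:1, 6:2, 7:1, 8:1
Odd-degree vertices: 0, 2, 3, 5, 7, 8.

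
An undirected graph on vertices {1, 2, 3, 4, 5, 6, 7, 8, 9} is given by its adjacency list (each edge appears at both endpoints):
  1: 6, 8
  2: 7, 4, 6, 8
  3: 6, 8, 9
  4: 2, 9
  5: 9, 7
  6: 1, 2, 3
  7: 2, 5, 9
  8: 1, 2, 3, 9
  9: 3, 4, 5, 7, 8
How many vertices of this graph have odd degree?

4

Degrees: 1:2, 2:4, 3:3, 4:2, 5:2, 6:3, 7:3, 8:4, 9:5
Odd-degree vertices: 3, 6, 7, 9.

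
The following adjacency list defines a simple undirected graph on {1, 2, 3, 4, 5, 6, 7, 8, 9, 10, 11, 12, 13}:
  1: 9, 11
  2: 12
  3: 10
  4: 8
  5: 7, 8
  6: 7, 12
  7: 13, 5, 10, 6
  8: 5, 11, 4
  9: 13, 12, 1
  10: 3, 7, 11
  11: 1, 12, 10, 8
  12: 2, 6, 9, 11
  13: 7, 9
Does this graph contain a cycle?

The graph has 13 vertices, 16 edges, and 1 connected component.
Since 16 > 13 - 1, a cycle must exist; for instance 11-12-9-13-7-5-8-11.

Yes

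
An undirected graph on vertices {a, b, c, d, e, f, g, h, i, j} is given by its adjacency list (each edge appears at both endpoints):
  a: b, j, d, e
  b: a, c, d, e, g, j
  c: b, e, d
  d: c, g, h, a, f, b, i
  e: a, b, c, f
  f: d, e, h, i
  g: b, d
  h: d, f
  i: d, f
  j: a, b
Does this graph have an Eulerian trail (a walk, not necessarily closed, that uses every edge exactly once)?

Yes

Degrees: a:4, b:6, c:3, d:7, e:4, f:4, g:2, h:2, i:2, j:2
Odd-degree vertices: c, d (2 total).
The non-isolated vertices are connected and exactly 2 have odd degree, so an Eulerian trail exists (from c to d).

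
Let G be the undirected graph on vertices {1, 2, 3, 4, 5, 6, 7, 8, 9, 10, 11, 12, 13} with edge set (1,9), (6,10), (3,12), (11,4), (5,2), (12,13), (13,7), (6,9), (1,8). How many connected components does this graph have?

4

Component: {2, 5}
Component: {4, 11}
Component: {3, 7, 12, 13}
Component: {1, 6, 8, 9, 10}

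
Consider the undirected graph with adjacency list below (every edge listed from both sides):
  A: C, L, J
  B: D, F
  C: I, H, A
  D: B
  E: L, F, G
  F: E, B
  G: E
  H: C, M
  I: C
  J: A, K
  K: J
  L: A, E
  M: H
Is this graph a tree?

The graph has 13 vertices and 12 edges.
Connected and |E| = |V| - 1, which characterizes a tree.

Yes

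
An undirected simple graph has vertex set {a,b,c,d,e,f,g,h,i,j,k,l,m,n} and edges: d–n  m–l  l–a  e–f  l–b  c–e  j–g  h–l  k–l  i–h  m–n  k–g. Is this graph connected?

No

Component: {c, e, f}
Component: {a, b, d, g, h, i, j, k, l, m, n}
No edge joins these 2 groups, so the graph is disconnected.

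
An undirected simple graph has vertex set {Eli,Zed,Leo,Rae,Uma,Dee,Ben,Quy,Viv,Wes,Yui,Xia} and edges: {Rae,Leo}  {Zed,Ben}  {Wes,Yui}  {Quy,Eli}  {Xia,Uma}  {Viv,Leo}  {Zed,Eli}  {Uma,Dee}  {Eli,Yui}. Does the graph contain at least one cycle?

The graph has 12 vertices, 9 edges, and 3 connected components.
Since 9 = 12 - 3, the graph is a forest and contains no cycle.

No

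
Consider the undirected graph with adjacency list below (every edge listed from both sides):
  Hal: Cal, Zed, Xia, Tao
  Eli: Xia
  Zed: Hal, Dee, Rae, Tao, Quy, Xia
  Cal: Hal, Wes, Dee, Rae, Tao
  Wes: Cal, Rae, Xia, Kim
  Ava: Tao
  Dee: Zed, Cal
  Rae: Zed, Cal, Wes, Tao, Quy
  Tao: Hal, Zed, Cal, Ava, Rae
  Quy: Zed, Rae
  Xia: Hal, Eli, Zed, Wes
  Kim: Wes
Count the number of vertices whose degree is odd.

6

Degrees: Hal:4, Eli:1, Zed:6, Cal:5, Wes:4, Ava:1, Dee:2, Rae:5, Tao:5, Quy:2, Xia:4, Kim:1
Odd-degree vertices: Eli, Cal, Ava, Rae, Tao, Kim.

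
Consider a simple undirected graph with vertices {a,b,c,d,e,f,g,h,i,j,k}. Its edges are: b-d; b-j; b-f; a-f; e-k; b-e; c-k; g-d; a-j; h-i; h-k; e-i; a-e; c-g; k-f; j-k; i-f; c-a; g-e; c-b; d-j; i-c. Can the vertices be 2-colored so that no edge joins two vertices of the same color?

No

The cycle j-d-b-j has length 3, which is odd, so the graph is not bipartite.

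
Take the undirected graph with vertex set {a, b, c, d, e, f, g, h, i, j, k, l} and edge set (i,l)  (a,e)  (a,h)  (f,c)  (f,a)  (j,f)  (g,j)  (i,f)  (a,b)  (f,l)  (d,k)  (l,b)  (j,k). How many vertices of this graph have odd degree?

8

Degrees: a:4, b:2, c:1, d:1, e:1, f:5, g:1, h:1, i:2, j:3, k:2, l:3
Odd-degree vertices: c, d, e, f, g, h, j, l.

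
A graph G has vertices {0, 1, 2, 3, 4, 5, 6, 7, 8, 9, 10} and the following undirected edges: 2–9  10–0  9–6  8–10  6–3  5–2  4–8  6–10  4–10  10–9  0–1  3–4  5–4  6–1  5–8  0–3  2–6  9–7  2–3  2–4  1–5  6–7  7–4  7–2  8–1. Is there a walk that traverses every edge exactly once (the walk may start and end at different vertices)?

Yes

Degrees: 0:3, 1:4, 2:6, 3:4, 4:6, 5:4, 6:6, 7:4, 8:4, 9:4, 10:5
Odd-degree vertices: 0, 10 (2 total).
With 2 odd-degree vertices and all edges in one connected piece, an Eulerian trail exists (from 0 to 10).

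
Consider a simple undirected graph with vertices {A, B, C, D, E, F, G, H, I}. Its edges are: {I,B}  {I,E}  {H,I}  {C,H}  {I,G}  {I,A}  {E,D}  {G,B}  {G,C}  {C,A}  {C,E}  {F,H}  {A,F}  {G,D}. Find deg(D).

2

Neighbors of D: E, G.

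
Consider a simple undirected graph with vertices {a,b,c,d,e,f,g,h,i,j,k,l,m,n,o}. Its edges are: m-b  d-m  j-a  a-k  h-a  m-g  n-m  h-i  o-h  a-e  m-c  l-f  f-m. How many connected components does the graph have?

2

Component: {a, e, h, i, j, k, o}
Component: {b, c, d, f, g, l, m, n}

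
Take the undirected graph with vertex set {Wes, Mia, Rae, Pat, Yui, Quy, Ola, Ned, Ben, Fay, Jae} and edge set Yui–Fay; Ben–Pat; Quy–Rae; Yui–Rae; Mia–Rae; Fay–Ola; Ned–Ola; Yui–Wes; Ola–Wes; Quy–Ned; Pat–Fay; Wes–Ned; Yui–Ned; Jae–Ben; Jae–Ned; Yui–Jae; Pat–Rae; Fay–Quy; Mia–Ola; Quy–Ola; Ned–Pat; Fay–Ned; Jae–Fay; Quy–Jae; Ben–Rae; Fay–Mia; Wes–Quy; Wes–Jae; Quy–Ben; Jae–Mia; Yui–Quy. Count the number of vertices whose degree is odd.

6

Degrees: Wes:5, Mia:4, Rae:5, Pat:4, Yui:6, Quy:8, Ola:5, Ned:7, Ben:4, Fay:7, Jae:7
Odd-degree vertices: Wes, Rae, Ola, Ned, Fay, Jae.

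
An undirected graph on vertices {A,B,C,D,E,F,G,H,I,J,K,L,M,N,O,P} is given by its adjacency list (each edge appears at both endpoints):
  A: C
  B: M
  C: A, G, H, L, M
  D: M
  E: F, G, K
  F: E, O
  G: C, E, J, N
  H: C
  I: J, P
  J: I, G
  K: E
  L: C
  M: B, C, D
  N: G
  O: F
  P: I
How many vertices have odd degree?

12

Degrees: A:1, B:1, C:5, D:1, E:3, F:2, G:4, H:1, I:2, J:2, K:1, L:1, M:3, N:1, O:1, P:1
Odd-degree vertices: A, B, C, D, E, H, K, L, M, N, O, P.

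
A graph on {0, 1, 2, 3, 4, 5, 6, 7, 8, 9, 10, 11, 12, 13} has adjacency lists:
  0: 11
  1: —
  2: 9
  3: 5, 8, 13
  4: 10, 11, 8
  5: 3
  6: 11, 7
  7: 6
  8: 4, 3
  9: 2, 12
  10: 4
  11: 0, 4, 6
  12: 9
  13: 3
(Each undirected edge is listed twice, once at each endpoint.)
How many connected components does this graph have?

Component: {1}
Component: {2, 9, 12}
Component: {0, 3, 4, 5, 6, 7, 8, 10, 11, 13}

3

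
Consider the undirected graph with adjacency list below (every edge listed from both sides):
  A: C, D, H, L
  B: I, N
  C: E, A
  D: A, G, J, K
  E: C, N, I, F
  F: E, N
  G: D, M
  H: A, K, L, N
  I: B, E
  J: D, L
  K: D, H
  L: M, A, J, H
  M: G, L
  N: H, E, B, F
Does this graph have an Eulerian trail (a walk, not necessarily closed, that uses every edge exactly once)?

Yes

Degrees: A:4, B:2, C:2, D:4, E:4, F:2, G:2, H:4, I:2, J:2, K:2, L:4, M:2, N:4
Odd-degree vertices: none (0 total).
With 0 odd-degree vertices and all edges in one connected piece, an Eulerian trail exists.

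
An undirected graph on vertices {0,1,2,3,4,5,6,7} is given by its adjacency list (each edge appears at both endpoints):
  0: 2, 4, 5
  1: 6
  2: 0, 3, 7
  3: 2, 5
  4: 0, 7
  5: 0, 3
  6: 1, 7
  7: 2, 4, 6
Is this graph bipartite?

Yes

Color {2, 4, 5, 6} black and {0, 1, 3, 7} white. No edge joins two same-colored vertices, so the graph is bipartite.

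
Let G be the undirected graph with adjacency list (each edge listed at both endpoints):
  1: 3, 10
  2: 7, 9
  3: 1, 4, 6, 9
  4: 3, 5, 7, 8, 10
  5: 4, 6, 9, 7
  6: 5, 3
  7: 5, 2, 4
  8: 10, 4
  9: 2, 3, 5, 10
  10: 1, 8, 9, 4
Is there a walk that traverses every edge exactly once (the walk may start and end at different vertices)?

Yes

Degrees: 1:2, 2:2, 3:4, 4:5, 5:4, 6:2, 7:3, 8:2, 9:4, 10:4
Odd-degree vertices: 4, 7 (2 total).
The non-isolated vertices are connected and exactly 2 have odd degree, so an Eulerian trail exists (from 4 to 7).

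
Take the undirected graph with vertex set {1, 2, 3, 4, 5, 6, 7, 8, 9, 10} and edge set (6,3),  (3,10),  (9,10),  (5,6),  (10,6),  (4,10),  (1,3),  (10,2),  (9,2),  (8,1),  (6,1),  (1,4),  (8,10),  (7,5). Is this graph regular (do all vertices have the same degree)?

Degrees: 1:4, 2:2, 3:3, 4:2, 5:2, 6:4, 7:1, 8:2, 9:2, 10:6
Vertex 7 has degree 1 while 10 has degree 6, so the graph is not regular.

No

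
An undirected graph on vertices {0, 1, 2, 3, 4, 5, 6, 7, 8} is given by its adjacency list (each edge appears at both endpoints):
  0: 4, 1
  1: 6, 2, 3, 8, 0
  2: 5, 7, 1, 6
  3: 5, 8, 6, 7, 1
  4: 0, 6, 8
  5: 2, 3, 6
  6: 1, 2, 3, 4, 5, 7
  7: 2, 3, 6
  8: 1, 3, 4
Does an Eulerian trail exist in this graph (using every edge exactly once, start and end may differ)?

No

Degrees: 0:2, 1:5, 2:4, 3:5, 4:3, 5:3, 6:6, 7:3, 8:3
Odd-degree vertices: 1, 3, 4, 5, 7, 8 (6 total).
With 6 odd-degree vertices (more than two), no single trail can use every edge.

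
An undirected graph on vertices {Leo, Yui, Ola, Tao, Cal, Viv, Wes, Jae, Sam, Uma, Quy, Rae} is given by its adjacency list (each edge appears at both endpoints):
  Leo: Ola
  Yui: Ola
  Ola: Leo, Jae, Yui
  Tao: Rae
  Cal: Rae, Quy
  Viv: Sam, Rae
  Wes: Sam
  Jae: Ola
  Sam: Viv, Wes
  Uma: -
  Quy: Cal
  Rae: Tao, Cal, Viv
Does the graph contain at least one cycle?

|V| = 12, |E| = 9, number of components = 3.
Since 9 = 12 - 3, the graph is a forest and contains no cycle.

No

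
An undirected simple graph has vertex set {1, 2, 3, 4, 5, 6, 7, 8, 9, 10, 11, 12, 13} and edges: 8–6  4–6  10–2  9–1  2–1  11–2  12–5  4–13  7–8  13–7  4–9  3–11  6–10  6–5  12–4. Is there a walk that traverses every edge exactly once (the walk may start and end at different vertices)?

Degrees: 1:2, 2:3, 3:1, 4:4, 5:2, 6:4, 7:2, 8:2, 9:2, 10:2, 11:2, 12:2, 13:2
Odd-degree vertices: 2, 3 (2 total).
With 2 odd-degree vertices and all edges in one connected piece, an Eulerian trail exists (from 2 to 3).

Yes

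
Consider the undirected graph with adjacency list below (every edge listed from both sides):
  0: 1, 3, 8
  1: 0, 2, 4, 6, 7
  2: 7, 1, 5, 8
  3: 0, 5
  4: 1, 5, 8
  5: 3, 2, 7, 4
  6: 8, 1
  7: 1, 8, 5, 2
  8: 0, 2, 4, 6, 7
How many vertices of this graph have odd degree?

4

Degrees: 0:3, 1:5, 2:4, 3:2, 4:3, 5:4, 6:2, 7:4, 8:5
Odd-degree vertices: 0, 1, 4, 8.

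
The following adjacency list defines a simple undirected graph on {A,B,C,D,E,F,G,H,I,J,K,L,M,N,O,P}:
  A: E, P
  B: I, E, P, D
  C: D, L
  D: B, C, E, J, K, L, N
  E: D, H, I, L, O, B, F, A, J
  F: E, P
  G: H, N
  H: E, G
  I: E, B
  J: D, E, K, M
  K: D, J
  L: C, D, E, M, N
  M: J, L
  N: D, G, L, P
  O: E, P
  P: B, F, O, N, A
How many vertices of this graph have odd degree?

4

Degrees: A:2, B:4, C:2, D:7, E:9, F:2, G:2, H:2, I:2, J:4, K:2, L:5, M:2, N:4, O:2, P:5
Odd-degree vertices: D, E, L, P.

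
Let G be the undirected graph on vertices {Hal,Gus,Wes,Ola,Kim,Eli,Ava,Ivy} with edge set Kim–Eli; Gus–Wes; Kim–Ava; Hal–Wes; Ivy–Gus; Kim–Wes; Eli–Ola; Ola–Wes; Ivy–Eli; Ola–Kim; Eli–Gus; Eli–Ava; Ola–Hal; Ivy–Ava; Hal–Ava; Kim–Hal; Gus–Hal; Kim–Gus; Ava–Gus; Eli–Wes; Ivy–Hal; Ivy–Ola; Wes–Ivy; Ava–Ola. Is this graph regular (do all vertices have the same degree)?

Yes

Degrees: Hal:6, Gus:6, Wes:6, Ola:6, Kim:6, Eli:6, Ava:6, Ivy:6
Every vertex has degree 6, so the graph is 6-regular.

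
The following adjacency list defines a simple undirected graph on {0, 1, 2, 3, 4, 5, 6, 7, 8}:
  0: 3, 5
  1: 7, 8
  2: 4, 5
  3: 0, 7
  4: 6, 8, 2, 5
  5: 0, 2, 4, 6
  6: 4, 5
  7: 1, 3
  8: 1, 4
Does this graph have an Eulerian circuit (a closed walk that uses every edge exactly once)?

Degrees: 0:2, 1:2, 2:2, 3:2, 4:4, 5:4, 6:2, 7:2, 8:2
Every vertex has even degree and the edges form a single connected piece, so an Eulerian circuit exists.

Yes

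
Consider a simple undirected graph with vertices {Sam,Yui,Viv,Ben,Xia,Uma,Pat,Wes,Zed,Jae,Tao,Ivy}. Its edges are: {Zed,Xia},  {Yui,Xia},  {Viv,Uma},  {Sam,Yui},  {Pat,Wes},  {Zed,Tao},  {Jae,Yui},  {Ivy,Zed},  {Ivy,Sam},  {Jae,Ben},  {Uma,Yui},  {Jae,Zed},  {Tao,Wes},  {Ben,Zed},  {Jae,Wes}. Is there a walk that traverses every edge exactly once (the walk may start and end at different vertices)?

Degrees: Sam:2, Yui:4, Viv:1, Ben:2, Xia:2, Uma:2, Pat:1, Wes:3, Zed:5, Jae:4, Tao:2, Ivy:2
Odd-degree vertices: Viv, Pat, Wes, Zed (4 total).
With 4 odd-degree vertices (more than two), no single trail can use every edge.

No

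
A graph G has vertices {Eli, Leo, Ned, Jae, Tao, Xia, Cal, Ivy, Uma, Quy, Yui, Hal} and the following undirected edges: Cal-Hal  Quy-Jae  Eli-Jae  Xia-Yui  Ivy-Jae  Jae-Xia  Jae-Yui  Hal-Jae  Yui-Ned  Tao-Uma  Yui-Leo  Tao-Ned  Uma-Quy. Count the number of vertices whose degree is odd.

4

Degrees: Eli:1, Leo:1, Ned:2, Jae:6, Tao:2, Xia:2, Cal:1, Ivy:1, Uma:2, Quy:2, Yui:4, Hal:2
Odd-degree vertices: Eli, Leo, Cal, Ivy.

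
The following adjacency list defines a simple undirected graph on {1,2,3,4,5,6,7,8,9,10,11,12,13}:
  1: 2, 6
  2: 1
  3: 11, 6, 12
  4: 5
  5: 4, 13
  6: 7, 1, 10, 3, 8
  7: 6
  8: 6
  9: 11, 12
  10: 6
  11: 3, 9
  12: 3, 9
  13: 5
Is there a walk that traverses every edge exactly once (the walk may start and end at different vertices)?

No

Degrees: 1:2, 2:1, 3:3, 4:1, 5:2, 6:5, 7:1, 8:1, 9:2, 10:1, 11:2, 12:2, 13:1
Odd-degree vertices: 2, 3, 4, 6, 7, 8, 10, 13 (8 total).
An Eulerian trail requires 0 or 2 odd-degree vertices; here there are 8.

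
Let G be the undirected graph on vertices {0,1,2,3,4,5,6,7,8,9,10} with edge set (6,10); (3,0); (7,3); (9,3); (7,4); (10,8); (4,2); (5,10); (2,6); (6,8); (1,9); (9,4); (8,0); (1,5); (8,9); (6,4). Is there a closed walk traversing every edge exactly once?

Degrees: 0:2, 1:2, 2:2, 3:3, 4:4, 5:2, 6:4, 7:2, 8:4, 9:4, 10:3
3, 10 have odd degree; an Eulerian circuit needs every degree to be even, so none exists.

No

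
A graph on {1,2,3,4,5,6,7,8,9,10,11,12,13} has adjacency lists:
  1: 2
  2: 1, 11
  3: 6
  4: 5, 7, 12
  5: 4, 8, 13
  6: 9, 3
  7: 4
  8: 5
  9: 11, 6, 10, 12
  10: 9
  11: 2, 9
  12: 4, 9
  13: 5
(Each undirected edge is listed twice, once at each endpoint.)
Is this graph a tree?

Yes

The graph has 13 vertices and 12 edges.
Connected and |E| = |V| - 1, which characterizes a tree.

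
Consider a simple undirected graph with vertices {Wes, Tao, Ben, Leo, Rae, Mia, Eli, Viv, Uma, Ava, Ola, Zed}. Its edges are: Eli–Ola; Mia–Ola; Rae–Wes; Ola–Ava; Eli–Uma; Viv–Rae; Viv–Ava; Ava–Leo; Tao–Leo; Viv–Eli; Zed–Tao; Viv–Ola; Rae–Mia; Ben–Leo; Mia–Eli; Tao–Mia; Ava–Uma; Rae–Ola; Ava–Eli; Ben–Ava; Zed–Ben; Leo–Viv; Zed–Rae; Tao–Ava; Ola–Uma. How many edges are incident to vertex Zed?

Neighbors of Zed: Tao, Ben, Rae.

3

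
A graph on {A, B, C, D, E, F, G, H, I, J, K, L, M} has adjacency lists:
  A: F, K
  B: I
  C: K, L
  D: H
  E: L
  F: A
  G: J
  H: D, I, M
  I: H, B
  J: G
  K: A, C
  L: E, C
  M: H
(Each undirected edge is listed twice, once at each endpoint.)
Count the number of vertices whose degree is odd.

8

Degrees: A:2, B:1, C:2, D:1, E:1, F:1, G:1, H:3, I:2, J:1, K:2, L:2, M:1
Odd-degree vertices: B, D, E, F, G, H, J, M.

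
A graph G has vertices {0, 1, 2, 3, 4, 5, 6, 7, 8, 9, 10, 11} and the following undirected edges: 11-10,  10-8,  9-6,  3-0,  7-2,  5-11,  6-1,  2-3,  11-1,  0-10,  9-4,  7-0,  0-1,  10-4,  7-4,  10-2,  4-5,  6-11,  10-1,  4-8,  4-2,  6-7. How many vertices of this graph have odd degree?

0

Degrees: 0:4, 1:4, 2:4, 3:2, 4:6, 5:2, 6:4, 7:4, 8:2, 9:2, 10:6, 11:4
Odd-degree vertices: none.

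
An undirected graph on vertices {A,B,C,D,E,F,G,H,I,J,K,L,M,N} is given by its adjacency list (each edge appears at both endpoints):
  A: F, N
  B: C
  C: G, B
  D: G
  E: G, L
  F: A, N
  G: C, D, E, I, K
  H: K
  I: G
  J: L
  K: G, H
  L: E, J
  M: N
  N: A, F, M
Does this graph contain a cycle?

The graph has 14 vertices, 13 edges, and 2 connected components.
Since 13 > 14 - 2, a cycle must exist; for instance A-F-N-A.

Yes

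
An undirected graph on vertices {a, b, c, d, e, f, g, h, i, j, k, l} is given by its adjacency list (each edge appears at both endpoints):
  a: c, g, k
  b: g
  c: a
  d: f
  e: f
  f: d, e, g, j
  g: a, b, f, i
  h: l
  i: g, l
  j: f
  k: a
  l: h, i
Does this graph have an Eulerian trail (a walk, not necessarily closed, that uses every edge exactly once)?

Degrees: a:3, b:1, c:1, d:1, e:1, f:4, g:4, h:1, i:2, j:1, k:1, l:2
Odd-degree vertices: a, b, c, d, e, h, j, k (8 total).
An Eulerian trail requires 0 or 2 odd-degree vertices; here there are 8.

No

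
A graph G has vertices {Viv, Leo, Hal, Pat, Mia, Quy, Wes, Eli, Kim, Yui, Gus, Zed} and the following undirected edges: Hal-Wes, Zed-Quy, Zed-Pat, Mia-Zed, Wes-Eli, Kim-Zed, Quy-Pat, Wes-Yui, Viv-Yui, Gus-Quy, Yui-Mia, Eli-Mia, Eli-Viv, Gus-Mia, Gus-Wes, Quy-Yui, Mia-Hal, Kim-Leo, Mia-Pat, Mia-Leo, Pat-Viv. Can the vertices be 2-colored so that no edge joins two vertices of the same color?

The cycle Mia-Pat-Zed-Mia has length 3, which is odd, so the graph is not bipartite.

No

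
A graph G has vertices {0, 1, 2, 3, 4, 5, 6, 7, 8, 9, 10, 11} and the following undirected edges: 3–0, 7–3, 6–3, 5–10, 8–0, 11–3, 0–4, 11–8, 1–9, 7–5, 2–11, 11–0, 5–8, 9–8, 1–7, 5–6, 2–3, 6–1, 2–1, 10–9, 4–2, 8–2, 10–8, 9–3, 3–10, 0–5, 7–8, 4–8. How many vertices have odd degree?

Degrees: 0:5, 1:4, 2:5, 3:7, 4:3, 5:5, 6:3, 7:4, 8:8, 9:4, 10:4, 11:4
Odd-degree vertices: 0, 2, 3, 4, 5, 6.

6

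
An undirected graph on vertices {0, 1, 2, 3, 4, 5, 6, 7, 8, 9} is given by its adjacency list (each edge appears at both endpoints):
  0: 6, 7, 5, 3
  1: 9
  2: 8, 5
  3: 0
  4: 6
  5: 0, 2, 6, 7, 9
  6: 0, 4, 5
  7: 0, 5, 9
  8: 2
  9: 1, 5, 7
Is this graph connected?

A breadth-first search from 0 visits 0, 5, 6, 3, 7, 2, 9, 4, 8, 1 — all 10 vertices — so the graph is connected.

Yes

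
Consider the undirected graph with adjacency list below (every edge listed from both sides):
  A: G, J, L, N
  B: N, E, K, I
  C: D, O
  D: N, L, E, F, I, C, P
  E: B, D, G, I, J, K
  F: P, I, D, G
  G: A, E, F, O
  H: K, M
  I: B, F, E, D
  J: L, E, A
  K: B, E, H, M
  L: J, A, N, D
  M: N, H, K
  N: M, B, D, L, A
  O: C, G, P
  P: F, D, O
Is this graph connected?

Yes

A breadth-first search from A visits A, N, J, G, L, D, M, B, E, O, F, P, C, I, H, K — all 16 vertices — so the graph is connected.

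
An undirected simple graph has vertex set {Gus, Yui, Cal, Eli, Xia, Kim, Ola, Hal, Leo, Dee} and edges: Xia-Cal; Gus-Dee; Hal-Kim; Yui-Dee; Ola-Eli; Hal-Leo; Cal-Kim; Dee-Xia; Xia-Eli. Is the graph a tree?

Yes

|V| = 10, |E| = 9.
Connected and |E| = |V| - 1, which characterizes a tree.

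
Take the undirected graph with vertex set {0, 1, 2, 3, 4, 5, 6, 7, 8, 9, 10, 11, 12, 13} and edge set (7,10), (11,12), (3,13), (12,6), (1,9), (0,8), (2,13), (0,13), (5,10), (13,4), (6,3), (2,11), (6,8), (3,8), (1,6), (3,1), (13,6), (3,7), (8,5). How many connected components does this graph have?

1

Component: {0, 1, 2, 3, 4, 5, 6, 7, 8, 9, 10, 11, 12, 13}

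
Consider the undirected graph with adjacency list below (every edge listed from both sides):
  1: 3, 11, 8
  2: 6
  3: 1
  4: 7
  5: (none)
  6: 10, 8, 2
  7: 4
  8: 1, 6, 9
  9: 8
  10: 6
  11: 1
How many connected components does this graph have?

3

Component: {5}
Component: {4, 7}
Component: {1, 2, 3, 6, 8, 9, 10, 11}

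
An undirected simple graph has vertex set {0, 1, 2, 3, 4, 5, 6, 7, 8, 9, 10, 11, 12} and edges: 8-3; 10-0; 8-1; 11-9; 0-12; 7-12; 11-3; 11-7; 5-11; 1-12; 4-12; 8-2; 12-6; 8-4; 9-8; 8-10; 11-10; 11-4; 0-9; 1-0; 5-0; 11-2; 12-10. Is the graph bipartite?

The cycle 1-0-12-1 has length 3, which is odd, so the graph is not bipartite.

No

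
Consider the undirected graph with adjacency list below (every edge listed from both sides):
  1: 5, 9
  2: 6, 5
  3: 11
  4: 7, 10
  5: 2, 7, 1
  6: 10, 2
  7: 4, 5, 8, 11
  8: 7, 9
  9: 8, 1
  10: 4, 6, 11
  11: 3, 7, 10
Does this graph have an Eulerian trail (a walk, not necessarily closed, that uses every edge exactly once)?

Degrees: 1:2, 2:2, 3:1, 4:2, 5:3, 6:2, 7:4, 8:2, 9:2, 10:3, 11:3
Odd-degree vertices: 3, 5, 10, 11 (4 total).
With 4 odd-degree vertices (more than two), no single trail can use every edge.

No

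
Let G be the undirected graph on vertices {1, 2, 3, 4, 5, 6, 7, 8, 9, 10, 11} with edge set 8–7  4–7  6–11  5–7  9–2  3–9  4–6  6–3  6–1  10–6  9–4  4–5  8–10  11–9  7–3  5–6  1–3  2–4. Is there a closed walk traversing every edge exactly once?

No

Degrees: 1:2, 2:2, 3:4, 4:5, 5:3, 6:6, 7:4, 8:2, 9:4, 10:2, 11:2
4, 5 have odd degree; an Eulerian circuit needs every degree to be even, so none exists.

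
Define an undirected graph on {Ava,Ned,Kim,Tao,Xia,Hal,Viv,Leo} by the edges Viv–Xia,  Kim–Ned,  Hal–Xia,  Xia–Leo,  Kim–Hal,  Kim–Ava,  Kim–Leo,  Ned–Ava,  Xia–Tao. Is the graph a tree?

The graph has 8 vertices and 9 edges.
A tree on 8 vertices has exactly 7 edges; this graph has 9, so it contains a cycle and is not a tree.

No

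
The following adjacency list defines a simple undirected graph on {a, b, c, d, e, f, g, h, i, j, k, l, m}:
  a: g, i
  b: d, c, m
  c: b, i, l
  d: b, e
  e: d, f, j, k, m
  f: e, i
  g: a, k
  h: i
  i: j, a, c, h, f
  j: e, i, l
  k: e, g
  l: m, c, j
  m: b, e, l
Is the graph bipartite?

A valid 2-coloring puts {b, e, g, i, l} on one side and {a, c, d, f, h, j, k, m} on the other; every edge crosses between the two sides.

Yes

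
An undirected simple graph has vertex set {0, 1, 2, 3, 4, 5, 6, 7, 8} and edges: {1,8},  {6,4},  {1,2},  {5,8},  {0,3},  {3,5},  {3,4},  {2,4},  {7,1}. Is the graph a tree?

|V| = 9, |E| = 9.
Connected but with 9 > 8 edges, so it has a cycle and is not a tree.

No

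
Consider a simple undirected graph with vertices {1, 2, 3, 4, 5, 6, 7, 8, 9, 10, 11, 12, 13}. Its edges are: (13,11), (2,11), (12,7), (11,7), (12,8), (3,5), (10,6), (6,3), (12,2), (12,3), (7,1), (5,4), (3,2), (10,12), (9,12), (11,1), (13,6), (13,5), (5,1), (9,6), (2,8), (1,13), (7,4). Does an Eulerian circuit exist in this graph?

Yes

Degrees: 1:4, 2:4, 3:4, 4:2, 5:4, 6:4, 7:4, 8:2, 9:2, 10:2, 11:4, 12:6, 13:4
Every vertex has even degree and the edges form a single connected piece, so an Eulerian circuit exists.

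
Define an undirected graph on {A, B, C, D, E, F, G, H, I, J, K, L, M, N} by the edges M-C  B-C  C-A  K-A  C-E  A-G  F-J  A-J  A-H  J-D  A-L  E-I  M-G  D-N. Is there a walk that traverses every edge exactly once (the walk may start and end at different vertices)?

No

Degrees: A:6, B:1, C:4, D:2, E:2, F:1, G:2, H:1, I:1, J:3, K:1, L:1, M:2, N:1
Odd-degree vertices: B, F, H, I, J, K, L, N (8 total).
With 8 odd-degree vertices (more than two), no single trail can use every edge.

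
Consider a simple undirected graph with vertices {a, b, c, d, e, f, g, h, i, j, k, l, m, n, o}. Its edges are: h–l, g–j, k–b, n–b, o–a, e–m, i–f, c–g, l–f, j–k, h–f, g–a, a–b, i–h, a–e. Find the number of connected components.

3

Component: {d}
Component: {f, h, i, l}
Component: {a, b, c, e, g, j, k, m, n, o}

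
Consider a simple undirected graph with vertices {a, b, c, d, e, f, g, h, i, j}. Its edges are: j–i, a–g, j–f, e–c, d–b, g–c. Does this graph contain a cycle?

No

|V| = 10, |E| = 6, number of components = 4.
Since 6 = 10 - 4, the graph is a forest and contains no cycle.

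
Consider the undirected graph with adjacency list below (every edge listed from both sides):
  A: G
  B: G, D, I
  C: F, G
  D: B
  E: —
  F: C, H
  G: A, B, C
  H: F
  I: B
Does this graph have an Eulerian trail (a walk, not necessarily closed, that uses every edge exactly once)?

No

Degrees: A:1, B:3, C:2, D:1, E:0, F:2, G:3, H:1, I:1
Odd-degree vertices: A, B, D, G, H, I (6 total).
An Eulerian trail requires 0 or 2 odd-degree vertices; here there are 6.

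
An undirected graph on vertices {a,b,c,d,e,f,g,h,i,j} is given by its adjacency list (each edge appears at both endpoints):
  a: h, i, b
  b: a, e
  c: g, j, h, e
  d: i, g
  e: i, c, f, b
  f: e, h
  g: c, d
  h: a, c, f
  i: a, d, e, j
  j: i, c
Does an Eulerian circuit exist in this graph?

No

Degrees: a:3, b:2, c:4, d:2, e:4, f:2, g:2, h:3, i:4, j:2
Vertices with odd degree: a, h. An Eulerian circuit requires all degrees even.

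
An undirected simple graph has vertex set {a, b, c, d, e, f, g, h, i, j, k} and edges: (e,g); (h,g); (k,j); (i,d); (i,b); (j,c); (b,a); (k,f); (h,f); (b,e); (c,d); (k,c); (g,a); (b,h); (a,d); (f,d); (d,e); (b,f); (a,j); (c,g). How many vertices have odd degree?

Degrees: a:4, b:5, c:4, d:5, e:3, f:4, g:4, h:3, i:2, j:3, k:3
Odd-degree vertices: b, d, e, h, j, k.

6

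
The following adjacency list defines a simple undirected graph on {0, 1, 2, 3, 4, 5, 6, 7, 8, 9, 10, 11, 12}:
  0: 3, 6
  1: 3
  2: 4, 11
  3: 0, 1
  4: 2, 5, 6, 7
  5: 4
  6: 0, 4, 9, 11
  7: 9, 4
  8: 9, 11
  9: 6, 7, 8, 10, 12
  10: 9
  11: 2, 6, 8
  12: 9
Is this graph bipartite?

Yes

Color {2, 3, 5, 6, 7, 8, 10, 12} black and {0, 1, 4, 9, 11} white. No edge joins two same-colored vertices, so the graph is bipartite.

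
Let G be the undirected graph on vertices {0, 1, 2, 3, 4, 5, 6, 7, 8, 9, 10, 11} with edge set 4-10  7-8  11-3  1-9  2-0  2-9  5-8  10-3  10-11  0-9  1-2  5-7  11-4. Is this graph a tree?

No

The graph has 12 vertices and 13 edges.
It is not connected, so it is not a tree.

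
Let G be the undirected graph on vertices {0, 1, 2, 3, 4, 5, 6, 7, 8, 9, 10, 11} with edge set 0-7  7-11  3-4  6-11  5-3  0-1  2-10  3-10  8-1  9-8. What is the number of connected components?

2

Component: {2, 3, 4, 5, 10}
Component: {0, 1, 6, 7, 8, 9, 11}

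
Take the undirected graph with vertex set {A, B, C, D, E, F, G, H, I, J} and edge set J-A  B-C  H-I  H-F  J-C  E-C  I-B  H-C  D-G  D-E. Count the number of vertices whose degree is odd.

Degrees: A:1, B:2, C:4, D:2, E:2, F:1, G:1, H:3, I:2, J:2
Odd-degree vertices: A, F, G, H.

4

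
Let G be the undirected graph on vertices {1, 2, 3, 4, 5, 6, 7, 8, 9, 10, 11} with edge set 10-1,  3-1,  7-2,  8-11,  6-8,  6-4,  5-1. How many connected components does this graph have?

Component: {9}
Component: {2, 7}
Component: {1, 3, 5, 10}
Component: {4, 6, 8, 11}

4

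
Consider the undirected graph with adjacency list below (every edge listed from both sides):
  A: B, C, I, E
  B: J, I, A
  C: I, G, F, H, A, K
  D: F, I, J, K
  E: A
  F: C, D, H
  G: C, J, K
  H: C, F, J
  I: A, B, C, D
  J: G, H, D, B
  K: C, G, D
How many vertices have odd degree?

6

Degrees: A:4, B:3, C:6, D:4, E:1, F:3, G:3, H:3, I:4, J:4, K:3
Odd-degree vertices: B, E, F, G, H, K.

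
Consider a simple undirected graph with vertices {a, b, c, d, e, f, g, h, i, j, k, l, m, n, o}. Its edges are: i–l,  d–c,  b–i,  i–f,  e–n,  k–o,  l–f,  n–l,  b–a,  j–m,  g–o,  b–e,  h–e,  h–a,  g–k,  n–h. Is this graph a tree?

No

|V| = 15, |E| = 16.
It is not connected, so it is not a tree.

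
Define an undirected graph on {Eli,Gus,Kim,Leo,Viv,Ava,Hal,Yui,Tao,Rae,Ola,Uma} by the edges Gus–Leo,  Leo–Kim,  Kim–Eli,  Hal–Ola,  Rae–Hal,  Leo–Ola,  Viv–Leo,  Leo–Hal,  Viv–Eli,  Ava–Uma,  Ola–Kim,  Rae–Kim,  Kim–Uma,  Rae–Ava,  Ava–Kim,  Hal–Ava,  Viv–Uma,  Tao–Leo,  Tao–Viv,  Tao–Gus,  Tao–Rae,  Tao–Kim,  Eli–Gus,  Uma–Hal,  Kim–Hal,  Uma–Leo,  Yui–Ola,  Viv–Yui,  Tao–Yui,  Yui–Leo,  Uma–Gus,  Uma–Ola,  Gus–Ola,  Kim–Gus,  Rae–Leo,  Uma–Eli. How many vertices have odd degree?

4

Degrees: Eli:4, Gus:6, Kim:9, Leo:9, Viv:5, Ava:4, Hal:6, Yui:4, Tao:6, Rae:5, Ola:6, Uma:8
Odd-degree vertices: Kim, Leo, Viv, Rae.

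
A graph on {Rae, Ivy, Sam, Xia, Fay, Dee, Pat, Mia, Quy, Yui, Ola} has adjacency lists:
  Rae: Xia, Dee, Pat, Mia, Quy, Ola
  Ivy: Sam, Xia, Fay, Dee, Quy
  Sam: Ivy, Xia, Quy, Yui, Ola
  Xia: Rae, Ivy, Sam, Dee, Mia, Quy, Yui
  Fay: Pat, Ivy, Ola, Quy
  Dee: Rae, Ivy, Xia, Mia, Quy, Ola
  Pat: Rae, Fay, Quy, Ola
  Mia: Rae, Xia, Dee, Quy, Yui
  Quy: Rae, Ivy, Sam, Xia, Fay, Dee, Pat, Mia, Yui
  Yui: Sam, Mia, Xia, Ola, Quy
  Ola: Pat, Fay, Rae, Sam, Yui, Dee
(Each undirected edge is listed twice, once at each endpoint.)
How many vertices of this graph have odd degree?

6

Degrees: Rae:6, Ivy:5, Sam:5, Xia:7, Fay:4, Dee:6, Pat:4, Mia:5, Quy:9, Yui:5, Ola:6
Odd-degree vertices: Ivy, Sam, Xia, Mia, Quy, Yui.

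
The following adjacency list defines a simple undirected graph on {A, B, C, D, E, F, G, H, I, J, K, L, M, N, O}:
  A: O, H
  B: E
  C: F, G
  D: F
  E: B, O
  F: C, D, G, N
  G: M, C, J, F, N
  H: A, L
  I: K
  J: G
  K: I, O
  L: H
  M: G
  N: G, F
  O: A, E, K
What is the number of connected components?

2

Component: {C, D, F, G, J, M, N}
Component: {A, B, E, H, I, K, L, O}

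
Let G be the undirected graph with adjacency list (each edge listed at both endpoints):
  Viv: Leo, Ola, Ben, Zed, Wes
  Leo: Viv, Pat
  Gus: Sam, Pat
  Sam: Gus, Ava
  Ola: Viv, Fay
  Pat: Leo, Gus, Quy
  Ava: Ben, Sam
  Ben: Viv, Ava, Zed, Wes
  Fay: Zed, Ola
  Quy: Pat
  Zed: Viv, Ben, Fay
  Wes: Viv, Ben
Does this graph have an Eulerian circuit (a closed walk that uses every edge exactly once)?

No

Degrees: Viv:5, Leo:2, Gus:2, Sam:2, Ola:2, Pat:3, Ava:2, Ben:4, Fay:2, Quy:1, Zed:3, Wes:2
Viv, Pat, Quy, Zed have odd degree; an Eulerian circuit needs every degree to be even, so none exists.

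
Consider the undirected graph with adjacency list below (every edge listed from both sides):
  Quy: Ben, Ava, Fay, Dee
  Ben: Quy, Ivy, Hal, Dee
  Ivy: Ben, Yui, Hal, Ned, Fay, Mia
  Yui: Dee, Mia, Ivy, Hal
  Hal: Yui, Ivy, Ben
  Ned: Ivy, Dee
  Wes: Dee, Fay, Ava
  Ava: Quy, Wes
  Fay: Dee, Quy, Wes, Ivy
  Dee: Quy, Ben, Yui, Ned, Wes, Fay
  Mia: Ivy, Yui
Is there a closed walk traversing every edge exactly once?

No

Degrees: Quy:4, Ben:4, Ivy:6, Yui:4, Hal:3, Ned:2, Wes:3, Ava:2, Fay:4, Dee:6, Mia:2
Vertices with odd degree: Hal, Wes. An Eulerian circuit requires all degrees even.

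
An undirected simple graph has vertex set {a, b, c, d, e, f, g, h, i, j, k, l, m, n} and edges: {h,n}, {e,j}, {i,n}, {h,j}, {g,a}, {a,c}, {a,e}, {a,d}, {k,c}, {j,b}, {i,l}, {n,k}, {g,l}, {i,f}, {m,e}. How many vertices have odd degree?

8

Degrees: a:4, b:1, c:2, d:1, e:3, f:1, g:2, h:2, i:3, j:3, k:2, l:2, m:1, n:3
Odd-degree vertices: b, d, e, f, i, j, m, n.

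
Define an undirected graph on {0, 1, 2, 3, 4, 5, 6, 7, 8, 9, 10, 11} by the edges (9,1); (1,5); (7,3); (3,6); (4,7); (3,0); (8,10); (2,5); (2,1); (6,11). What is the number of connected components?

Component: {8, 10}
Component: {1, 2, 5, 9}
Component: {0, 3, 4, 6, 7, 11}

3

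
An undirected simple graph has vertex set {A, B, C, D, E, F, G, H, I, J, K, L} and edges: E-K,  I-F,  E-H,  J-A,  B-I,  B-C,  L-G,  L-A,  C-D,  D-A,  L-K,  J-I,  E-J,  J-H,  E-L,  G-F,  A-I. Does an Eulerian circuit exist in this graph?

Degrees: A:4, B:2, C:2, D:2, E:4, F:2, G:2, H:2, I:4, J:4, K:2, L:4
Every vertex has even degree and the edges form a single connected piece, so an Eulerian circuit exists.

Yes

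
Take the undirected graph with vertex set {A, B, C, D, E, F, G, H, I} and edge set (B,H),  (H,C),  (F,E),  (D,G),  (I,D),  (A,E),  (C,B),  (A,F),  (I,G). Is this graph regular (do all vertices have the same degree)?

Degrees: A:2, B:2, C:2, D:2, E:2, F:2, G:2, H:2, I:2
All degrees equal 2; the graph is regular.

Yes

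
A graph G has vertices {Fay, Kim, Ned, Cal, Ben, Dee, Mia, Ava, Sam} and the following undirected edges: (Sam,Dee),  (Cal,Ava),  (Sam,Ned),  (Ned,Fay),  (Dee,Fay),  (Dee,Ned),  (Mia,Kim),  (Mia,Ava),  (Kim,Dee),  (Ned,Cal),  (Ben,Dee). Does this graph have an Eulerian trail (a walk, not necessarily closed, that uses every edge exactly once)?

Yes

Degrees: Fay:2, Kim:2, Ned:4, Cal:2, Ben:1, Dee:5, Mia:2, Ava:2, Sam:2
Odd-degree vertices: Ben, Dee (2 total).
The non-isolated vertices are connected and exactly 2 have odd degree, so an Eulerian trail exists (from Ben to Dee).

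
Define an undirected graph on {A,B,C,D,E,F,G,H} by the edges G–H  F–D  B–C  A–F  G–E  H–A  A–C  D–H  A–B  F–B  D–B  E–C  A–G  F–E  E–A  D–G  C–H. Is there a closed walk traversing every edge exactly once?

Yes

Degrees: A:6, B:4, C:4, D:4, E:4, F:4, G:4, H:4
All degrees are even and the non-isolated vertices are connected — an Eulerian circuit exists.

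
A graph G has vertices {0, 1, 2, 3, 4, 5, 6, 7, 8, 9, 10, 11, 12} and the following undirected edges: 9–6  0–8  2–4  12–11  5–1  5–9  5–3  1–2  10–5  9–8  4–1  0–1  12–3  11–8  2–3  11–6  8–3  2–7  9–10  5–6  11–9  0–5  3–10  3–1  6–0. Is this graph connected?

A breadth-first search from 0 visits 0, 5, 1, 8, 6, 9, 10, 3, 2, 4, 11, 12, 7 — all 13 vertices — so the graph is connected.

Yes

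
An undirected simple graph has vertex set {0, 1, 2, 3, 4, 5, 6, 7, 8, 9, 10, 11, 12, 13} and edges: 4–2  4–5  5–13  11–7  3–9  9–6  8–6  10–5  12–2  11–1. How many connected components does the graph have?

Component: {0}
Component: {1, 7, 11}
Component: {3, 6, 8, 9}
Component: {2, 4, 5, 10, 12, 13}

4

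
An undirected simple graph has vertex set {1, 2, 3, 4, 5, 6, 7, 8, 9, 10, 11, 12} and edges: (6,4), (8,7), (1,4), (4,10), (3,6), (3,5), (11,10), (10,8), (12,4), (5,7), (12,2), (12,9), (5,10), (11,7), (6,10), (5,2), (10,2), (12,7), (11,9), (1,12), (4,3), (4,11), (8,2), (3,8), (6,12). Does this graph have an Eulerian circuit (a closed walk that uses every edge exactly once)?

Degrees: 1:2, 2:4, 3:4, 4:6, 5:4, 6:4, 7:4, 8:4, 9:2, 10:6, 11:4, 12:6
All degrees are even and the non-isolated vertices are connected — an Eulerian circuit exists.

Yes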